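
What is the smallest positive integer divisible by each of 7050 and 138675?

gcd first: 138675 = 19·7050 + 4725; 7050 = 1·4725 + 2325; 4725 = 2·2325 + 75; 2325 = 31·75 + 0 → gcd = 75
lcm = 7050·138675/gcd = 977658750/75 = 13035450

13035450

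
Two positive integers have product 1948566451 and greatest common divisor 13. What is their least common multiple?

For any two positive integers, gcd × lcm equals their product. Hence lcm = 1948566451 / 13 = 149889727.

149889727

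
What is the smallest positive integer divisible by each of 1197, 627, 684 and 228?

52668

1197 = 3² · 7 · 19; 627 = 3 · 11 · 19; 684 = 2² · 3² · 19; 228 = 2² · 3 · 19
lcm takes max exponent of each prime: 2² · 3² · 7 · 11 · 19 = 52668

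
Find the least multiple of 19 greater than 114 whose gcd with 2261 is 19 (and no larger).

152

2261 = 19·119. Any a with gcd(a, 2261) = 19 is a multiple of 19, say 19s, with s coprime to 119.
Need s > 114/19, so s ≥ 7. First s ≥ 7 with gcd(s, 119) = 1 is s = 8. Thus a = 19·8 = 152.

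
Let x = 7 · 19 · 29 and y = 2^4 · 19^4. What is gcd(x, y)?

min exponent per shared prime: 19 = 19

19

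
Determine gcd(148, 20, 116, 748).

gcd(148, 20): 148 = 7·20 + 8; 20 = 2·8 + 4; 8 = 2·4 + 0 → 4
gcd(4, 116): 116 = 29·4 + 0 → 4
gcd(4, 748): 748 = 187·4 + 0 → 4

4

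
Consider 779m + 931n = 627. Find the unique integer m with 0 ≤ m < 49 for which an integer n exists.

2

Euclid: 931 = 1·779 + 152; 779 = 5·152 + 19; 152 = 8·19 + 0 → gcd = 19; 627 = 19·33.
Back-substitution yields 779·(6) + 931·(-5) = 19, so one solution is m = 6·33 = 198, n = -5·33 = -165.
Solutions in m differ by 931/19 = 49; the one in [0, 49) is 198 mod 49 = 2.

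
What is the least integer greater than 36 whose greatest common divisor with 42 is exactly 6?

gcd(a, 42) = 6 forces 6 | a; write a = 6s. Then gcd(6s, 6·7) = 6·gcd(s, 7), so need gcd(s, 7) = 1.
6s > 36 gives s ≥ 7. The least s ≥ 7 coprime to 7 is 8, so a = 6·8 = 48.

48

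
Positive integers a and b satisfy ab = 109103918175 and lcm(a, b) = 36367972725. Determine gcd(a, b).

From gcd × lcm = ab: gcd = 109103918175 / 36367972725 = 3.

3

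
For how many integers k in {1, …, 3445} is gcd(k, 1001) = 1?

2477

Prime factors of 1001: 7, 11, 13. Count integers ≤ 3445 divisible by none of them.
By inclusion–exclusion: 3445 − ⌊3445/7⌋ − ⌊3445/11⌋ − ⌊3445/13⌋ + ⌊3445/77⌋ + ⌊3445/91⌋ + ⌊3445/143⌋ − ⌊3445/1001⌋ = 2477.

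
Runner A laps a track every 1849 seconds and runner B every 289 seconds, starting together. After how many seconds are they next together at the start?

gcd first: 1849 = 6·289 + 115; 289 = 2·115 + 59; 115 = 1·59 + 56; 59 = 1·56 + 3; 56 = 18·3 + 2; 3 = 1·2 + 1; 2 = 2·1 + 0 → gcd = 1
lcm = 1849·289/gcd = 534361/1 = 534361

534361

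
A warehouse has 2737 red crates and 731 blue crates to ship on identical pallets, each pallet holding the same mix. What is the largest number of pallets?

Euclid: 2737 = 3·731 + 544; 731 = 1·544 + 187; 544 = 2·187 + 170; 187 = 1·170 + 17; 170 = 10·17 + 0. Last nonzero remainder: 17.

17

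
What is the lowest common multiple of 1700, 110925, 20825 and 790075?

40417076700

1700 = 2² · 5² · 17; 110925 = 3² · 5² · 17 · 29; 20825 = 5² · 7² · 17; 790075 = 5² · 11 · 13² · 17
lcm takes max exponent of each prime: 2² · 3² · 5² · 7² · 11 · 13² · 17 · 29 = 40417076700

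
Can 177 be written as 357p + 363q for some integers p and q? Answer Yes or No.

Yes

By Bézout, 357p + 363q = 177 has integer solutions iff gcd(357, 363) | 177.
Euclid: 363 = 1·357 + 6; 357 = 59·6 + 3; 6 = 2·3 + 0. gcd = 3; 177 mod 3 = 0. Yes.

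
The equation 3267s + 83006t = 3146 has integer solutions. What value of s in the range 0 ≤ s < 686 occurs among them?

128

gcd(3267, 83006) = 121 (Euclid: 83006 = 25·3267 + 1331; 3267 = 2·1331 + 605; 1331 = 2·605 + 121; 605 = 5·121 + 0), and 121 | 3146.
Extended Euclid: 3267·(-127) + 83006·(5) = 121. Scale by 26: s₀ = -3302.
General solution s = s₀ + 686k; reducing mod 686 gives s = 128 (and t = -5).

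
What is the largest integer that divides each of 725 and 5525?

Euclid: 5525 = 7·725 + 450; 725 = 1·450 + 275; 450 = 1·275 + 175; 275 = 1·175 + 100; 175 = 1·100 + 75; 100 = 1·75 + 25; 75 = 3·25 + 0. Last nonzero remainder: 25.

25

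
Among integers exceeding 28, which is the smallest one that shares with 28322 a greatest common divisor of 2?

gcd(m, 28322) = 2 forces 2 | m; write m = 2s. Then gcd(2s, 2·14161) = 2·gcd(s, 14161), so need gcd(s, 14161) = 1.
2s > 28 gives s ≥ 15. The least s ≥ 15 coprime to 14161 is 15, so m = 2·15 = 30.

30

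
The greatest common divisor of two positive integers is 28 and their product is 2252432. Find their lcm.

80444

gcd·lcm = product, so lcm = 2252432/28 = 80444.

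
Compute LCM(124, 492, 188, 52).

lcm(124, 492) = 124·492/gcd = 61008/4 = 15252
lcm(15252, 188) = 15252·188/gcd = 2867376/4 = 716844
lcm(716844, 52) = 716844·52/gcd = 37275888/4 = 9318972

9318972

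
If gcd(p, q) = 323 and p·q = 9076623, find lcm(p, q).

Since gcd(p,q)·lcm(p,q) = pq, lcm = 9076623/323 = 28101.

28101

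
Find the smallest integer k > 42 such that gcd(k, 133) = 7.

49

Multiples of 7 above 42: 7·7, 7·8, … . Need the cofactor coprime to 133/7 = 19.
Checking s = 7, 8, … the first with gcd(s, 19) = 1 is s = 7, giving 49.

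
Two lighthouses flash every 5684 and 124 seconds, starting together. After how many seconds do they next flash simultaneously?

gcd first: 5684 = 45·124 + 104; 124 = 1·104 + 20; 104 = 5·20 + 4; 20 = 5·4 + 0 → gcd = 4
lcm = 5684·124/gcd = 704816/4 = 176204

176204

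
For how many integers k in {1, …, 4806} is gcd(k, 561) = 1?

2742

561 = 3·11·17. Inclusion–exclusion on these primes:
4806 − ⌊4806/3⌋ − ⌊4806/11⌋ − ⌊4806/17⌋ + ⌊4806/33⌋ + ⌊4806/51⌋ + ⌊4806/187⌋ − ⌊4806/561⌋ = 2742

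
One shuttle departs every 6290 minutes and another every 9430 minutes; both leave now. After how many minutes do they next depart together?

gcd first: 9430 = 1·6290 + 3140; 6290 = 2·3140 + 10; 3140 = 314·10 + 0 → gcd = 10
lcm = 6290·9430/gcd = 59314700/10 = 5931470

5931470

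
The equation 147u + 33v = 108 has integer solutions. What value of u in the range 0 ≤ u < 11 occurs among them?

5

gcd(147, 33) = 3 (Euclid: 147 = 4·33 + 15; 33 = 2·15 + 3; 15 = 5·3 + 0), and 3 | 108.
Extended Euclid: 147·(-2) + 33·(9) = 3. Scale by 36: u₀ = -72.
General solution u = u₀ + 11t; reducing mod 11 gives u = 5 (and v = -19).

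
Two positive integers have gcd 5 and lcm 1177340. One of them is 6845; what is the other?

a·b = gcd·lcm = 5·1177340 = 5886700, so b = 5886700/6845 = 860.

860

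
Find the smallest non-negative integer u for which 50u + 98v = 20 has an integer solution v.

gcd(50, 98) = 2 (Euclid: 98 = 1·50 + 48; 50 = 1·48 + 2; 48 = 24·2 + 0), and 2 | 20.
Extended Euclid: 50·(2) + 98·(-1) = 2. Scale by 10: u₀ = 20.
General solution u = u₀ + 49t; reducing mod 49 gives u = 20 (and v = -10).

20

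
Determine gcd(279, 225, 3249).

279 = 3² · 31; 225 = 3² · 5²; 3249 = 3² · 19²
gcd takes min exponent of each prime: 3² = 9

9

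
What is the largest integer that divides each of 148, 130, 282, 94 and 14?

gcd(148, 130): 148 = 1·130 + 18; 130 = 7·18 + 4; 18 = 4·4 + 2; 4 = 2·2 + 0 → 2
gcd(2, 282): 282 = 141·2 + 0 → 2
gcd(2, 94): 94 = 47·2 + 0 → 2
gcd(2, 14): 14 = 7·2 + 0 → 2

2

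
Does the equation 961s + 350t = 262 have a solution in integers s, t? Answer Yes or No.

Yes

By Bézout, 961s + 350t = 262 has integer solutions iff gcd(961, 350) | 262.
Euclid: 961 = 2·350 + 261; 350 = 1·261 + 89; 261 = 2·89 + 83; 89 = 1·83 + 6; 83 = 13·6 + 5; 6 = 1·5 + 1; 5 = 5·1 + 0. gcd = 1; 262 mod 1 = 0. Yes.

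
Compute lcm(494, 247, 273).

10374

lcm(494, 247) = 494·247/gcd = 122018/247 = 494
lcm(494, 273) = 494·273/gcd = 134862/13 = 10374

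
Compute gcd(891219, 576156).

21

891219 = 3 · 7 · 31 · 37²
576156 = 2² · 3 · 7 · 19³
Common: 3 · 7 = 21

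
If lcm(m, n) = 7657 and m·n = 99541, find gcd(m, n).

From gcd × lcm = mn: gcd = 99541 / 7657 = 13.

13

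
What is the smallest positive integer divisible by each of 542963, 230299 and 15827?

542963 = 17 · 19 · 41²; 230299 = 17 · 19 · 23 · 31; 15827 = 7² · 17 · 19
lcm takes max exponent of each prime: 7² · 17 · 19 · 23 · 31 · 41² = 18969498331

18969498331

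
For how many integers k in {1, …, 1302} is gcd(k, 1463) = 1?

Prime factors of 1463: 7, 11, 19. Count integers ≤ 1302 divisible by none of them.
By inclusion–exclusion: 1302 − ⌊1302/7⌋ − ⌊1302/11⌋ − ⌊1302/19⌋ + ⌊1302/77⌋ + ⌊1302/133⌋ + ⌊1302/209⌋ − ⌊1302/1463⌋ = 961.

961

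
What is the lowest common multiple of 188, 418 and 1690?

33201740

lcm(188, 418) = 188·418/gcd = 78584/2 = 39292
lcm(39292, 1690) = 39292·1690/gcd = 66403480/2 = 33201740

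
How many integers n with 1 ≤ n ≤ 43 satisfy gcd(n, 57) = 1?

Prime factors of 57: 3, 19. Count integers ≤ 43 divisible by none of them.
By inclusion–exclusion: 43 − ⌊43/3⌋ − ⌊43/19⌋ + ⌊43/57⌋ = 27.

27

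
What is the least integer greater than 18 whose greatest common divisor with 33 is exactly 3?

21

gcd(a, 33) = 3 forces 3 | a; write a = 3s. Then gcd(3s, 3·11) = 3·gcd(s, 11), so need gcd(s, 11) = 1.
3s > 18 gives s ≥ 7. The least s ≥ 7 coprime to 11 is 7, so a = 3·7 = 21.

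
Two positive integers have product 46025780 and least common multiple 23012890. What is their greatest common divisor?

2

From gcd × lcm = uv: gcd = 46025780 / 23012890 = 2.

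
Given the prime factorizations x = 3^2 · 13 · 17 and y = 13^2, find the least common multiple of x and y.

25857

max exponent per prime: 3^2 · 13^2 · 17 = 25857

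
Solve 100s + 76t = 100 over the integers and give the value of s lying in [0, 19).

Euclid: 100 = 1·76 + 24; 76 = 3·24 + 4; 24 = 6·4 + 0 → gcd = 4; 100 = 4·25.
Back-substitution yields 100·(-3) + 76·(4) = 4, so one solution is s = -3·25 = -75, t = 4·25 = 100.
Solutions in s differ by 76/4 = 19; the one in [0, 19) is -75 mod 19 = 1.

1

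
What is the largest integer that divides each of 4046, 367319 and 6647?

289

gcd(4046, 367319): 367319 = 90·4046 + 3179; 4046 = 1·3179 + 867; 3179 = 3·867 + 578; 867 = 1·578 + 289; 578 = 2·289 + 0 → 289
gcd(289, 6647): 6647 = 23·289 + 0 → 289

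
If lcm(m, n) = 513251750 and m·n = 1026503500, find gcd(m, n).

2

gcd·lcm = product, so gcd = 1026503500/513251750 = 2.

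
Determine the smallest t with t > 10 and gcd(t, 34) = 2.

12

gcd(t, 34) = 2 forces 2 | t; write t = 2s. Then gcd(2s, 2·17) = 2·gcd(s, 17), so need gcd(s, 17) = 1.
2s > 10 gives s ≥ 6. The least s ≥ 6 coprime to 17 is 6, so t = 2·6 = 12.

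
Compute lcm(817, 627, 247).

350493

lcm(817, 627) = 817·627/gcd = 512259/19 = 26961
lcm(26961, 247) = 26961·247/gcd = 6659367/19 = 350493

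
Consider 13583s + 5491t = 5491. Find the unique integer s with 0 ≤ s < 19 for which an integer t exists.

gcd(13583, 5491) = 289 (Euclid: 13583 = 2·5491 + 2601; 5491 = 2·2601 + 289; 2601 = 9·289 + 0), and 289 | 5491.
Extended Euclid: 13583·(-2) + 5491·(5) = 289. Scale by 19: s₀ = -38.
General solution s = s₀ + 19k; reducing mod 19 gives s = 0 (and t = 1).

0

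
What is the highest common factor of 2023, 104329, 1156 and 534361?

289

gcd(2023, 104329): 104329 = 51·2023 + 1156; 2023 = 1·1156 + 867; 1156 = 1·867 + 289; 867 = 3·289 + 0 → 289
gcd(289, 1156): 1156 = 4·289 + 0 → 289
gcd(289, 534361): 534361 = 1849·289 + 0 → 289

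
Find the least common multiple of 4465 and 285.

13395

gcd first: 4465 = 15·285 + 190; 285 = 1·190 + 95; 190 = 2·95 + 0 → gcd = 95
lcm = 4465·285/gcd = 1272525/95 = 13395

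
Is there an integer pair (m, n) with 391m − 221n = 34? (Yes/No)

By Bézout, 391m − 221n = 34 has integer solutions iff gcd(391, 221) | 34.
Euclid: 391 = 1·221 + 170; 221 = 1·170 + 51; 170 = 3·51 + 17; 51 = 3·17 + 0. gcd = 17; 34 mod 17 = 0. Yes.

Yes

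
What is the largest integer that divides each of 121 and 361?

Euclid: 361 = 2·121 + 119; 121 = 1·119 + 2; 119 = 59·2 + 1; 2 = 2·1 + 0. Last nonzero remainder: 1.

1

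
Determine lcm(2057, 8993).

gcd first: 8993 = 4·2057 + 765; 2057 = 2·765 + 527; 765 = 1·527 + 238; 527 = 2·238 + 51; 238 = 4·51 + 34; 51 = 1·34 + 17; 34 = 2·17 + 0 → gcd = 17
lcm = 2057·8993/gcd = 18498601/17 = 1088153

1088153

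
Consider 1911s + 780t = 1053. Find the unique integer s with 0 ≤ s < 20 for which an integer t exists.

3

Reduce mod 780: 1911s ≡ 1053 (mod 780). With g = gcd(1911, 780) = 39 dividing 1053, divide through: 49s ≡ 27 (mod 20).
Since gcd(49, 20) = 1, s ≡ 27·(49)⁻¹ ≡ 3 (mod 20). Smallest non-negative: 3.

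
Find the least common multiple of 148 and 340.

12580

gcd first: 340 = 2·148 + 44; 148 = 3·44 + 16; 44 = 2·16 + 12; 16 = 1·12 + 4; 12 = 3·4 + 0 → gcd = 4
lcm = 148·340/gcd = 50320/4 = 12580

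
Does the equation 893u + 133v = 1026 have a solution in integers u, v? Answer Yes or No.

Yes

By Bézout, 893u + 133v = 1026 has integer solutions iff gcd(893, 133) | 1026.
Euclid: 893 = 6·133 + 95; 133 = 1·95 + 38; 95 = 2·38 + 19; 38 = 2·19 + 0. gcd = 19; 1026 mod 19 = 0. Yes.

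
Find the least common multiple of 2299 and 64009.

2299 = 11² · 19; 64009 = 11² · 23²
max exponents: 11² · 19 · 23² = 1216171

1216171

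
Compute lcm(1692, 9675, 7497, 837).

1692 = 2² · 3² · 47; 9675 = 3² · 5² · 43; 7497 = 3² · 7² · 17; 837 = 3³ · 31
lcm takes max exponent of each prime: 2² · 3³ · 5² · 7² · 17 · 31 · 43 · 47 = 140908364100

140908364100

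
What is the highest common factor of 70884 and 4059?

70884 = 2² · 3² · 11 · 179
4059 = 3² · 11 · 41
Common: 3² · 11 = 99

99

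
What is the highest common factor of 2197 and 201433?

2197 = 13³
201433 = 17³ · 41
Common: 1 = 1

1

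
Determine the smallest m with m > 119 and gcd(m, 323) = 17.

136

gcd(m, 323) = 17 forces 17 | m; write m = 17s. Then gcd(17s, 17·19) = 17·gcd(s, 19), so need gcd(s, 19) = 1.
17s > 119 gives s ≥ 8. The least s ≥ 8 coprime to 19 is 8, so m = 17·8 = 136.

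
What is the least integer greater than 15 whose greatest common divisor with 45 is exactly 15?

30

Multiples of 15 above 15: 15·2, 15·3, … . Need the cofactor coprime to 45/15 = 3.
Checking s = 2, 3, … the first with gcd(s, 3) = 1 is s = 2, giving 30.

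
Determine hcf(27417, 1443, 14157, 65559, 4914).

gcd(27417, 1443): 27417 = 19·1443 + 0 → 1443
gcd(1443, 14157): 14157 = 9·1443 + 1170; 1443 = 1·1170 + 273; 1170 = 4·273 + 78; 273 = 3·78 + 39; 78 = 2·39 + 0 → 39
gcd(39, 65559): 65559 = 1681·39 + 0 → 39
gcd(39, 4914): 4914 = 126·39 + 0 → 39

39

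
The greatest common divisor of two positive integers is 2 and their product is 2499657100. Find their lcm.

Since gcd(m,n)·lcm(m,n) = mn, lcm = 2499657100/2 = 1249828550.

1249828550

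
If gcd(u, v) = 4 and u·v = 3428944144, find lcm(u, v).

Since gcd(u,v)·lcm(u,v) = uv, lcm = 3428944144/4 = 857236036.

857236036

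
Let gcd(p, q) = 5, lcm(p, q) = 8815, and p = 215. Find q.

Using pq = gcd(p,q)·lcm(p,q) = 5·8815 = 44075, we get q = 44075/215 = 205.

205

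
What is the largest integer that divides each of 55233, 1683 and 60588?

153

gcd(55233, 1683): 55233 = 32·1683 + 1377; 1683 = 1·1377 + 306; 1377 = 4·306 + 153; 306 = 2·153 + 0 → 153
gcd(153, 60588): 60588 = 396·153 + 0 → 153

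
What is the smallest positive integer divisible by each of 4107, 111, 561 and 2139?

547590417

4107 = 3 · 37²; 111 = 3 · 37; 561 = 3 · 11 · 17; 2139 = 3 · 23 · 31
lcm takes max exponent of each prime: 3 · 11 · 17 · 23 · 31 · 37² = 547590417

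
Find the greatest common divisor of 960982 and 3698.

Euclid: 960982 = 259·3698 + 3200; 3698 = 1·3200 + 498; 3200 = 6·498 + 212; 498 = 2·212 + 74; 212 = 2·74 + 64; 74 = 1·64 + 10; 64 = 6·10 + 4; 10 = 2·4 + 2; 4 = 2·2 + 0. Last nonzero remainder: 2.

2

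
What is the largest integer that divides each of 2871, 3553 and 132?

11

gcd(2871, 3553): 3553 = 1·2871 + 682; 2871 = 4·682 + 143; 682 = 4·143 + 110; 143 = 1·110 + 33; 110 = 3·33 + 11; 33 = 3·11 + 0 → 11
gcd(11, 132): 132 = 12·11 + 0 → 11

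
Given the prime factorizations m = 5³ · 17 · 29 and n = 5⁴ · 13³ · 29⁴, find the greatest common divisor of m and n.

min exponent per shared prime: 5³ · 29 = 3625

3625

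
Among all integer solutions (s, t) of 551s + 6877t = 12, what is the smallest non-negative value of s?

Euclid: 6877 = 12·551 + 265; 551 = 2·265 + 21; 265 = 12·21 + 13; 21 = 1·13 + 8; 13 = 1·8 + 5; 8 = 1·5 + 3; 5 = 1·3 + 2; 3 = 1·2 + 1; 2 = 2·1 + 0 → gcd = 1; 12 = 1·12.
Back-substitution yields 551·(2621) + 6877·(-210) = 1, so one solution is s = 2621·12 = 31452, t = -210·12 = -2520.
Solutions in s differ by 6877/1 = 6877; the one in [0, 6877) is 31452 mod 6877 = 3944.

3944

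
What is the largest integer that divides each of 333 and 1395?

Euclid: 1395 = 4·333 + 63; 333 = 5·63 + 18; 63 = 3·18 + 9; 18 = 2·9 + 0. Last nonzero remainder: 9.

9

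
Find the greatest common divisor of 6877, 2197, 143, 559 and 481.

gcd(6877, 2197): 6877 = 3·2197 + 286; 2197 = 7·286 + 195; 286 = 1·195 + 91; 195 = 2·91 + 13; 91 = 7·13 + 0 → 13
gcd(13, 143): 143 = 11·13 + 0 → 13
gcd(13, 559): 559 = 43·13 + 0 → 13
gcd(13, 481): 481 = 37·13 + 0 → 13

13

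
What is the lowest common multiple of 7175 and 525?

21525

7175 = 5² · 7 · 41; 525 = 3 · 5² · 7
max exponents: 3 · 5² · 7 · 41 = 21525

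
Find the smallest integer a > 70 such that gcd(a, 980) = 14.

126

980 = 14·70. Any a with gcd(a, 980) = 14 is a multiple of 14, say 14s, with s coprime to 70.
Need s > 70/14, so s ≥ 6. First s ≥ 6 with gcd(s, 70) = 1 is s = 9. Thus a = 14·9 = 126.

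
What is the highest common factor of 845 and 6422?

Euclid: 6422 = 7·845 + 507; 845 = 1·507 + 338; 507 = 1·338 + 169; 338 = 2·169 + 0. Last nonzero remainder: 169.

169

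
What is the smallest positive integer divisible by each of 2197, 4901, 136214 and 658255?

2197 = 13³; 4901 = 13² · 29; 136214 = 2 · 13³ · 31; 658255 = 5 · 13² · 19 · 41
lcm takes max exponent of each prime: 2 · 5 · 13³ · 19 · 29 · 31 · 41 = 15386052370

15386052370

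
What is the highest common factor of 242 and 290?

Euclid: 290 = 1·242 + 48; 242 = 5·48 + 2; 48 = 24·2 + 0. Last nonzero remainder: 2.

2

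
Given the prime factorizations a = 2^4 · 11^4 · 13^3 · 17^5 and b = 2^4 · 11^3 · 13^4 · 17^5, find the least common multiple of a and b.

9499674820976912

max exponent per prime: 2^4 · 11^4 · 13^4 · 17^5 = 9499674820976912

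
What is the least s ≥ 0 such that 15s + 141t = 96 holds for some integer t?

Reduce mod 141: 15s ≡ 96 (mod 141). With g = gcd(15, 141) = 3 dividing 96, divide through: 5s ≡ 32 (mod 47).
Since gcd(5, 47) = 1, s ≡ 32·(5)⁻¹ ≡ 44 (mod 47). Smallest non-negative: 44.

44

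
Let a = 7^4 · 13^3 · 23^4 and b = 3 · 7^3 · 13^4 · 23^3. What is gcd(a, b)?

min exponent per shared prime: 7^3 · 13^3 · 23^3 = 9168698357

9168698357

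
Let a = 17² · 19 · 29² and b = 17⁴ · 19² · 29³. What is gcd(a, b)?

4617931

min exponent per shared prime: 17² · 19 · 29² = 4617931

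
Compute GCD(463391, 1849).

1

Euclid: 463391 = 250·1849 + 1141; 1849 = 1·1141 + 708; 1141 = 1·708 + 433; 708 = 1·433 + 275; 433 = 1·275 + 158; 275 = 1·158 + 117; 158 = 1·117 + 41; 117 = 2·41 + 35; 41 = 1·35 + 6; 35 = 5·6 + 5; 6 = 1·5 + 1; 5 = 5·1 + 0. Last nonzero remainder: 1.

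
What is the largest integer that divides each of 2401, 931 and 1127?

49

gcd(2401, 931): 2401 = 2·931 + 539; 931 = 1·539 + 392; 539 = 1·392 + 147; 392 = 2·147 + 98; 147 = 1·98 + 49; 98 = 2·49 + 0 → 49
gcd(49, 1127): 1127 = 23·49 + 0 → 49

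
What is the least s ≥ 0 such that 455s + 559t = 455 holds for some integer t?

1

Reduce mod 559: 455s ≡ 455 (mod 559). With g = gcd(455, 559) = 13 dividing 455, divide through: 35s ≡ 35 (mod 43).
Since gcd(35, 43) = 1, s ≡ 35·(35)⁻¹ ≡ 1 (mod 43). Smallest non-negative: 1.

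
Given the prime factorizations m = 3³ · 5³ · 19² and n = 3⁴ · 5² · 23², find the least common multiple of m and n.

1933561125

max exponent per prime: 3⁴ · 5³ · 19² · 23² = 1933561125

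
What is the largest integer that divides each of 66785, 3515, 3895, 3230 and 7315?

95

gcd(66785, 3515): 66785 = 19·3515 + 0 → 3515
gcd(3515, 3895): 3895 = 1·3515 + 380; 3515 = 9·380 + 95; 380 = 4·95 + 0 → 95
gcd(95, 3230): 3230 = 34·95 + 0 → 95
gcd(95, 7315): 7315 = 77·95 + 0 → 95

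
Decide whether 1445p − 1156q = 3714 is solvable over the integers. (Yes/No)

gcd(1445, 1156): 1445 = 1·1156 + 289; 1156 = 4·289 + 0 → 289
289 does not divide 3714, so a solution does not exist.

No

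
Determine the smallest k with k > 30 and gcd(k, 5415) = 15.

5415 = 15·361. Any k with gcd(k, 5415) = 15 is a multiple of 15, say 15s, with s coprime to 361.
Need s > 30/15, so s ≥ 3. First s ≥ 3 with gcd(s, 361) = 1 is s = 3. Thus k = 15·3 = 45.

45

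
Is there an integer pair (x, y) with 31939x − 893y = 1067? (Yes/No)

gcd(31939, 893): 31939 = 35·893 + 684; 893 = 1·684 + 209; 684 = 3·209 + 57; 209 = 3·57 + 38; 57 = 1·38 + 19; 38 = 2·19 + 0 → 19
19 does not divide 1067, so a solution does not exist.

No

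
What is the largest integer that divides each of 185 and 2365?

Euclid: 2365 = 12·185 + 145; 185 = 1·145 + 40; 145 = 3·40 + 25; 40 = 1·25 + 15; 25 = 1·15 + 10; 15 = 1·10 + 5; 10 = 2·5 + 0. Last nonzero remainder: 5.

5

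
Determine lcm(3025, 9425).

gcd first: 9425 = 3·3025 + 350; 3025 = 8·350 + 225; 350 = 1·225 + 125; 225 = 1·125 + 100; 125 = 1·100 + 25; 100 = 4·25 + 0 → gcd = 25
lcm = 3025·9425/gcd = 28510625/25 = 1140425

1140425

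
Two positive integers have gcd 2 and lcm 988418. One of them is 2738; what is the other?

722

u·v = gcd·lcm = 2·988418 = 1976836, so v = 1976836/2738 = 722.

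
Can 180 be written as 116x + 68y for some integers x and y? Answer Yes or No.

Yes

gcd(116, 68): 116 = 1·68 + 48; 68 = 1·48 + 20; 48 = 2·20 + 8; 20 = 2·8 + 4; 8 = 2·4 + 0 → 4
4 divides 180, so a solution exists.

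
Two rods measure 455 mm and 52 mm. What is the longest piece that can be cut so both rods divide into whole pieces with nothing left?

Euclid: 455 = 8·52 + 39; 52 = 1·39 + 13; 39 = 3·13 + 0. Last nonzero remainder: 13.

13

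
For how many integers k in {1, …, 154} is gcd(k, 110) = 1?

56

Prime factors of 110: 2, 5, 11. Count integers ≤ 154 divisible by none of them.
By inclusion–exclusion: 154 − ⌊154/2⌋ − ⌊154/5⌋ − ⌊154/11⌋ + ⌊154/10⌋ + ⌊154/22⌋ + ⌊154/55⌋ − ⌊154/110⌋ = 56.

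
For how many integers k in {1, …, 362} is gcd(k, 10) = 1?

145

10 = 2·5. Inclusion–exclusion on these primes:
362 − ⌊362/2⌋ − ⌊362/5⌋ + ⌊362/10⌋ = 145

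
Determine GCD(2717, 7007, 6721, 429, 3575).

gcd(2717, 7007): 7007 = 2·2717 + 1573; 2717 = 1·1573 + 1144; 1573 = 1·1144 + 429; 1144 = 2·429 + 286; 429 = 1·286 + 143; 286 = 2·143 + 0 → 143
gcd(143, 6721): 6721 = 47·143 + 0 → 143
gcd(143, 429): 429 = 3·143 + 0 → 143
gcd(143, 3575): 3575 = 25·143 + 0 → 143

143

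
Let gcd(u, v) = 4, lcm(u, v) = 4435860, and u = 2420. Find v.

Using uv = gcd(u,v)·lcm(u,v) = 4·4435860 = 17743440, we get v = 17743440/2420 = 7332.

7332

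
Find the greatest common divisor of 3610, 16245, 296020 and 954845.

gcd(3610, 16245): 16245 = 4·3610 + 1805; 3610 = 2·1805 + 0 → 1805
gcd(1805, 296020): 296020 = 164·1805 + 0 → 1805
gcd(1805, 954845): 954845 = 529·1805 + 0 → 1805

1805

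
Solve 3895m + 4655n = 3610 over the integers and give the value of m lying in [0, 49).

32

gcd(3895, 4655) = 95 (Euclid: 4655 = 1·3895 + 760; 3895 = 5·760 + 95; 760 = 8·95 + 0), and 95 | 3610.
Extended Euclid: 3895·(6) + 4655·(-5) = 95. Scale by 38: m₀ = 228.
General solution m = m₀ + 49t; reducing mod 49 gives m = 32 (and n = -26).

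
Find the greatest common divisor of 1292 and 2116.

4

1292 = 2² · 17 · 19
2116 = 2² · 23²
Common: 2² = 4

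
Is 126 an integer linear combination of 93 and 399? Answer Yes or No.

Yes

By Bézout, 93u − 399v = 126 has integer solutions iff gcd(93, 399) | 126.
Euclid: 399 = 4·93 + 27; 93 = 3·27 + 12; 27 = 2·12 + 3; 12 = 4·3 + 0. gcd = 3; 126 mod 3 = 0. Yes.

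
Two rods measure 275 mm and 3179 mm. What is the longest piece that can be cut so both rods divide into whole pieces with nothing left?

Euclid: 3179 = 11·275 + 154; 275 = 1·154 + 121; 154 = 1·121 + 33; 121 = 3·33 + 22; 33 = 1·22 + 11; 22 = 2·11 + 0. Last nonzero remainder: 11.

11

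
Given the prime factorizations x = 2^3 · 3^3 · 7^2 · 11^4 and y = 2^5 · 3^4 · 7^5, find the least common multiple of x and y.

max exponent per prime: 2^5 · 3^4 · 7^5 · 11^4 = 637816775904

637816775904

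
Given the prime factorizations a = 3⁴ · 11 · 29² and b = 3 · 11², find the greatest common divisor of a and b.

min exponent per shared prime: 3 · 11 = 33

33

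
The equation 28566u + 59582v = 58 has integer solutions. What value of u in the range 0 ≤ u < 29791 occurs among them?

3356

Euclid: 59582 = 2·28566 + 2450; 28566 = 11·2450 + 1616; 2450 = 1·1616 + 834; 1616 = 1·834 + 782; 834 = 1·782 + 52; 782 = 15·52 + 2; 52 = 26·2 + 0 → gcd = 2; 58 = 2·29.
Back-substitution yields 28566·(1143) + 59582·(-548) = 2, so one solution is u = 1143·29 = 33147, v = -548·29 = -15892.
Solutions in u differ by 59582/2 = 29791; the one in [0, 29791) is 33147 mod 29791 = 3356.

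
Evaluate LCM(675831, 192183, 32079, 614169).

2204091251773933743

675831 = 3 · 13² · 31 · 43; 192183 = 3 · 29 · 47²; 32079 = 3 · 17² · 37; 614169 = 3³ · 23² · 43
lcm takes max exponent of each prime: 3³ · 13² · 17² · 23² · 29 · 31 · 37 · 43 · 47² = 2204091251773933743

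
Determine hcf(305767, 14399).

847

Euclid: 305767 = 21·14399 + 3388; 14399 = 4·3388 + 847; 3388 = 4·847 + 0. Last nonzero remainder: 847.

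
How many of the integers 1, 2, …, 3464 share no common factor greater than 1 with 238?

238 = 2·7·17. Inclusion–exclusion on these primes:
3464 − ⌊3464/2⌋ − ⌊3464/7⌋ − ⌊3464/17⌋ + ⌊3464/14⌋ + ⌊3464/34⌋ + ⌊3464/119⌋ − ⌊3464/238⌋ = 1398

1398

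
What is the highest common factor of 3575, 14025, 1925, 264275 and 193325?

275

gcd(3575, 14025): 14025 = 3·3575 + 3300; 3575 = 1·3300 + 275; 3300 = 12·275 + 0 → 275
gcd(275, 1925): 1925 = 7·275 + 0 → 275
gcd(275, 264275): 264275 = 961·275 + 0 → 275
gcd(275, 193325): 193325 = 703·275 + 0 → 275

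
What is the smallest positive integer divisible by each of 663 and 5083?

15249

gcd first: 5083 = 7·663 + 442; 663 = 1·442 + 221; 442 = 2·221 + 0 → gcd = 221
lcm = 663·5083/gcd = 3370029/221 = 15249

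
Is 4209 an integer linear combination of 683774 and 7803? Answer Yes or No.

gcd(683774, 7803): 683774 = 87·7803 + 4913; 7803 = 1·4913 + 2890; 4913 = 1·2890 + 2023; 2890 = 1·2023 + 867; 2023 = 2·867 + 289; 867 = 3·289 + 0 → 289
289 does not divide 4209, so a solution does not exist.

No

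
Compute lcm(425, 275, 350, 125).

425 = 5² · 17; 275 = 5² · 11; 350 = 2 · 5² · 7; 125 = 5³
lcm takes max exponent of each prime: 2 · 5³ · 7 · 11 · 17 = 327250

327250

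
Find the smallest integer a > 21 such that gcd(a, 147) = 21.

42

Multiples of 21 above 21: 21·2, 21·3, … . Need the cofactor coprime to 147/21 = 7.
Checking s = 2, 3, … the first with gcd(s, 7) = 1 is s = 2, giving 42.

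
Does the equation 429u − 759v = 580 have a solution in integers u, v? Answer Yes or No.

By Bézout, 429u − 759v = 580 has integer solutions iff gcd(429, 759) | 580.
Euclid: 759 = 1·429 + 330; 429 = 1·330 + 99; 330 = 3·99 + 33; 99 = 3·33 + 0. gcd = 33; 580 mod 33 = 19. No.

No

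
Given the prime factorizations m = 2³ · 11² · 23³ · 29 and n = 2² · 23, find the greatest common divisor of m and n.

min exponent per shared prime: 2² · 23 = 92

92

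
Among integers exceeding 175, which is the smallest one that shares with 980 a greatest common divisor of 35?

Multiples of 35 above 175: 35·6, 35·7, … . Need the cofactor coprime to 980/35 = 28.
Checking s = 6, 7, … the first with gcd(s, 28) = 1 is s = 9, giving 315.

315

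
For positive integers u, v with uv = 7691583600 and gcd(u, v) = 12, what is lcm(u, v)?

For any two positive integers, gcd × lcm equals their product. Hence lcm = 7691583600 / 12 = 640965300.

640965300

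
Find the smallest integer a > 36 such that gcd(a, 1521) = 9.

gcd(a, 1521) = 9 forces 9 | a; write a = 9s. Then gcd(9s, 9·169) = 9·gcd(s, 169), so need gcd(s, 169) = 1.
9s > 36 gives s ≥ 5. The least s ≥ 5 coprime to 169 is 5, so a = 9·5 = 45.

45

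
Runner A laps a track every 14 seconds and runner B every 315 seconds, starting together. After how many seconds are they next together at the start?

gcd first: 315 = 22·14 + 7; 14 = 2·7 + 0 → gcd = 7
lcm = 14·315/gcd = 4410/7 = 630

630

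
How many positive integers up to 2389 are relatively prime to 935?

1636

Prime factors of 935: 5, 11, 17. Count integers ≤ 2389 divisible by none of them.
By inclusion–exclusion: 2389 − ⌊2389/5⌋ − ⌊2389/11⌋ − ⌊2389/17⌋ + ⌊2389/55⌋ + ⌊2389/85⌋ + ⌊2389/187⌋ − ⌊2389/935⌋ = 1636.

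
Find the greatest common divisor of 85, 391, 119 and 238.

17

gcd(85, 391): 391 = 4·85 + 51; 85 = 1·51 + 34; 51 = 1·34 + 17; 34 = 2·17 + 0 → 17
gcd(17, 119): 119 = 7·17 + 0 → 17
gcd(17, 238): 238 = 14·17 + 0 → 17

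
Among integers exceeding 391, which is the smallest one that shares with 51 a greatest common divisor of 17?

425

Multiples of 17 above 391: 17·24, 17·25, … . Need the cofactor coprime to 51/17 = 3.
Checking s = 24, 25, … the first with gcd(s, 3) = 1 is s = 25, giving 425.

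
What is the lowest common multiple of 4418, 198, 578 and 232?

14662794168

4418 = 2 · 47²; 198 = 2 · 3² · 11; 578 = 2 · 17²; 232 = 2³ · 29
lcm takes max exponent of each prime: 2³ · 3² · 11 · 17² · 29 · 47² = 14662794168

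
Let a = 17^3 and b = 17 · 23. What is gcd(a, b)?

min exponent per shared prime: 17 = 17

17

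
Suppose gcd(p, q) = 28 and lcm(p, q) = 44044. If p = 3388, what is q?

Using pq = gcd(p,q)·lcm(p,q) = 28·44044 = 1233232, we get q = 1233232/3388 = 364.

364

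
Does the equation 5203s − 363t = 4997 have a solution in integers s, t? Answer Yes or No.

No

By Bézout, 5203s − 363t = 4997 has integer solutions iff gcd(5203, 363) | 4997.
Euclid: 5203 = 14·363 + 121; 363 = 3·121 + 0. gcd = 121; 4997 mod 121 = 36. No.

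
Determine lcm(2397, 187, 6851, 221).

10625901

2397 = 3 · 17 · 47; 187 = 11 · 17; 6851 = 13 · 17 · 31; 221 = 13 · 17
lcm takes max exponent of each prime: 3 · 11 · 13 · 17 · 31 · 47 = 10625901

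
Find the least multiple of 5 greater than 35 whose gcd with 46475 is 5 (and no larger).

46475 = 5·9295. Any k with gcd(k, 46475) = 5 is a multiple of 5, say 5s, with s coprime to 9295.
Need s > 35/5, so s ≥ 8. First s ≥ 8 with gcd(s, 9295) = 1 is s = 8. Thus k = 5·8 = 40.

40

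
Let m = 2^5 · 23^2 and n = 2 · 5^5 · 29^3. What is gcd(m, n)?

min exponent per shared prime: 2 = 2

2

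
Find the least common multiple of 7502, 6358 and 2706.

266673594

7502 = 2 · 11² · 31; 6358 = 2 · 11 · 17²; 2706 = 2 · 3 · 11 · 41
lcm takes max exponent of each prime: 2 · 3 · 11² · 17² · 31 · 41 = 266673594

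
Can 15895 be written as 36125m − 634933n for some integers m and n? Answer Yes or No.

By Bézout, 36125m − 634933n = 15895 has integer solutions iff gcd(36125, 634933) | 15895.
Euclid: 634933 = 17·36125 + 20808; 36125 = 1·20808 + 15317; 20808 = 1·15317 + 5491; 15317 = 2·5491 + 4335; 5491 = 1·4335 + 1156; 4335 = 3·1156 + 867; 1156 = 1·867 + 289; 867 = 3·289 + 0. gcd = 289; 15895 mod 289 = 0. Yes.

Yes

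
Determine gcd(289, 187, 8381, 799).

gcd(289, 187): 289 = 1·187 + 102; 187 = 1·102 + 85; 102 = 1·85 + 17; 85 = 5·17 + 0 → 17
gcd(17, 8381): 8381 = 493·17 + 0 → 17
gcd(17, 799): 799 = 47·17 + 0 → 17

17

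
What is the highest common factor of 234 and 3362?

Euclid: 3362 = 14·234 + 86; 234 = 2·86 + 62; 86 = 1·62 + 24; 62 = 2·24 + 14; 24 = 1·14 + 10; 14 = 1·10 + 4; 10 = 2·4 + 2; 4 = 2·2 + 0. Last nonzero remainder: 2.

2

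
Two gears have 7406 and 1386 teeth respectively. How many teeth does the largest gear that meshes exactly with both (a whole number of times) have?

14

7406 = 2 · 7 · 23²
1386 = 2 · 3² · 7 · 11
Common: 2 · 7 = 14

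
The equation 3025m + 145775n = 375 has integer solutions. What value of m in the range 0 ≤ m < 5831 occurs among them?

Euclid: 145775 = 48·3025 + 575; 3025 = 5·575 + 150; 575 = 3·150 + 125; 150 = 1·125 + 25; 125 = 5·25 + 0 → gcd = 25; 375 = 25·15.
Back-substitution yields 3025·(1012) + 145775·(-21) = 25, so one solution is m = 1012·15 = 15180, n = -21·15 = -315.
Solutions in m differ by 145775/25 = 5831; the one in [0, 5831) is 15180 mod 5831 = 3518.

3518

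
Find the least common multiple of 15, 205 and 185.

15 = 3 · 5; 205 = 5 · 41; 185 = 5 · 37
lcm takes max exponent of each prime: 3 · 5 · 37 · 41 = 22755

22755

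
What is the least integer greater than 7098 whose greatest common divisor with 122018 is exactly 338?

7436

122018 = 338·361. Any t with gcd(t, 122018) = 338 is a multiple of 338, say 338s, with s coprime to 361.
Need s > 7098/338, so s ≥ 22. First s ≥ 22 with gcd(s, 361) = 1 is s = 22. Thus t = 338·22 = 7436.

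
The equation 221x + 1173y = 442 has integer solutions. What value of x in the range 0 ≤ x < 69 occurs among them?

Euclid: 1173 = 5·221 + 68; 221 = 3·68 + 17; 68 = 4·17 + 0 → gcd = 17; 442 = 17·26.
Back-substitution yields 221·(16) + 1173·(-3) = 17, so one solution is x = 16·26 = 416, y = -3·26 = -78.
Solutions in x differ by 1173/17 = 69; the one in [0, 69) is 416 mod 69 = 2.

2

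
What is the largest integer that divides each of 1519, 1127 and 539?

1519 = 7² · 31; 1127 = 7² · 23; 539 = 7² · 11
gcd takes min exponent of each prime: 7² = 49

49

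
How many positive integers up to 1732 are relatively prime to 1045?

1045 = 5·11·19. Inclusion–exclusion on these primes:
1732 − ⌊1732/5⌋ − ⌊1732/11⌋ − ⌊1732/19⌋ + ⌊1732/55⌋ + ⌊1732/95⌋ + ⌊1732/209⌋ − ⌊1732/1045⌋ = 1194

1194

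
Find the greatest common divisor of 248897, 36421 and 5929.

gcd(248897, 36421): 248897 = 6·36421 + 30371; 36421 = 1·30371 + 6050; 30371 = 5·6050 + 121; 6050 = 50·121 + 0 → 121
gcd(121, 5929): 5929 = 49·121 + 0 → 121

121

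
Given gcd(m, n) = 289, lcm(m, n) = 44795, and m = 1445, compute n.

8959

Using mn = gcd(m,n)·lcm(m,n) = 289·44795 = 12945755, we get n = 12945755/1445 = 8959.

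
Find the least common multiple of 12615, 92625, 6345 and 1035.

12615 = 3 · 5 · 29²; 92625 = 3 · 5³ · 13 · 19; 6345 = 3³ · 5 · 47; 1035 = 3² · 5 · 23
lcm takes max exponent of each prime: 3³ · 5³ · 13 · 19 · 23 · 29² · 47 = 757865993625

757865993625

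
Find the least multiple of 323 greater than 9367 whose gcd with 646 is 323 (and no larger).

646 = 323·2. Any x with gcd(x, 646) = 323 is a multiple of 323, say 323s, with s coprime to 2.
Need s > 9367/323, so s ≥ 30. First s ≥ 30 with gcd(s, 2) = 1 is s = 31. Thus x = 323·31 = 10013.

10013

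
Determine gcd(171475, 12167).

1

Euclid: 171475 = 14·12167 + 1137; 12167 = 10·1137 + 797; 1137 = 1·797 + 340; 797 = 2·340 + 117; 340 = 2·117 + 106; 117 = 1·106 + 11; 106 = 9·11 + 7; 11 = 1·7 + 4; 7 = 1·4 + 3; 4 = 1·3 + 1; 3 = 3·1 + 0. Last nonzero remainder: 1.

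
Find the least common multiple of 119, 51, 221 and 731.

119 = 7 · 17; 51 = 3 · 17; 221 = 13 · 17; 731 = 17 · 43
lcm takes max exponent of each prime: 3 · 7 · 13 · 17 · 43 = 199563

199563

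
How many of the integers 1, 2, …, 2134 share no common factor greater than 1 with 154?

832

Prime factors of 154: 2, 7, 11. Count integers ≤ 2134 divisible by none of them.
By inclusion–exclusion: 2134 − ⌊2134/2⌋ − ⌊2134/7⌋ − ⌊2134/11⌋ + ⌊2134/14⌋ + ⌊2134/22⌋ + ⌊2134/77⌋ − ⌊2134/154⌋ = 832.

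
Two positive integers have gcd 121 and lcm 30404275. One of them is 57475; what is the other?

Using uv = gcd(u,v)·lcm(u,v) = 121·30404275 = 3678917275, we get v = 3678917275/57475 = 64009.

64009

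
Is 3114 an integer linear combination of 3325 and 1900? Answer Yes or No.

No

By Bézout, 3325x + 1900y = 3114 has integer solutions iff gcd(3325, 1900) | 3114.
Euclid: 3325 = 1·1900 + 1425; 1900 = 1·1425 + 475; 1425 = 3·475 + 0. gcd = 475; 3114 mod 475 = 264. No.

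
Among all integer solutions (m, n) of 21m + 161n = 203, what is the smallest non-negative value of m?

2

Euclid: 161 = 7·21 + 14; 21 = 1·14 + 7; 14 = 2·7 + 0 → gcd = 7; 203 = 7·29.
Back-substitution yields 21·(8) + 161·(-1) = 7, so one solution is m = 8·29 = 232, n = -1·29 = -29.
Solutions in m differ by 161/7 = 23; the one in [0, 23) is 232 mod 23 = 2.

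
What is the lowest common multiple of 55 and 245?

2695

55 = 5 · 11; 245 = 5 · 7²
max exponents: 5 · 7² · 11 = 2695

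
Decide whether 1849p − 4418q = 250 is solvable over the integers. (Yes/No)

Yes

By Bézout, 1849p − 4418q = 250 has integer solutions iff gcd(1849, 4418) | 250.
Euclid: 4418 = 2·1849 + 720; 1849 = 2·720 + 409; 720 = 1·409 + 311; 409 = 1·311 + 98; 311 = 3·98 + 17; 98 = 5·17 + 13; 17 = 1·13 + 4; 13 = 3·4 + 1; 4 = 4·1 + 0. gcd = 1; 250 mod 1 = 0. Yes.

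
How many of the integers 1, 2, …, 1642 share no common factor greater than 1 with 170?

Prime factors of 170: 2, 5, 17. Count integers ≤ 1642 divisible by none of them.
By inclusion–exclusion: 1642 − ⌊1642/2⌋ − ⌊1642/5⌋ − ⌊1642/17⌋ + ⌊1642/10⌋ + ⌊1642/34⌋ + ⌊1642/85⌋ − ⌊1642/170⌋ = 619.

619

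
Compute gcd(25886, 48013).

7

Euclid: 48013 = 1·25886 + 22127; 25886 = 1·22127 + 3759; 22127 = 5·3759 + 3332; 3759 = 1·3332 + 427; 3332 = 7·427 + 343; 427 = 1·343 + 84; 343 = 4·84 + 7; 84 = 12·7 + 0. Last nonzero remainder: 7.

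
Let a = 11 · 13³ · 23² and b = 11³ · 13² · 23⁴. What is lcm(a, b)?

818313011087

max exponent per prime: 11³ · 13³ · 23⁴ = 818313011087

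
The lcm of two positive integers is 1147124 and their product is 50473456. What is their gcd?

44

From gcd × lcm = pq: gcd = 50473456 / 1147124 = 44.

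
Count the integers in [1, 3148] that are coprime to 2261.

2406

2261 = 7·17·19. Inclusion–exclusion on these primes:
3148 − ⌊3148/7⌋ − ⌊3148/17⌋ − ⌊3148/19⌋ + ⌊3148/119⌋ + ⌊3148/133⌋ + ⌊3148/323⌋ − ⌊3148/2261⌋ = 2406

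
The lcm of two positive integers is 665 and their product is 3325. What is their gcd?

gcd·lcm = product, so gcd = 3325/665 = 5.

5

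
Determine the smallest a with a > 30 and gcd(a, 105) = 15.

Multiples of 15 above 30: 15·3, 15·4, … . Need the cofactor coprime to 105/15 = 7.
Checking s = 3, 4, … the first with gcd(s, 7) = 1 is s = 3, giving 45.

45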